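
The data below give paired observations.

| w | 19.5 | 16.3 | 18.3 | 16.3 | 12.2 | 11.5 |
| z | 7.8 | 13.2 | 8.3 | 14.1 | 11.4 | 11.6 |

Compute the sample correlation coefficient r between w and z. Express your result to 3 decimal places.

-0.485

n = 6, Σw = 94.1, Σz = 66.4, Σw² = 1527.61, Σz² = 767.3, Σwz = 1021.46
nΣwz − ΣwΣz = 6128.76 − 6248.24 = -119.48
nΣw² − (Σw)² = 9165.66 − 8854.81 = 310.85; nΣz² − (Σz)² = 4603.8 − 4408.96 = 194.84
r = -119.48 / √(310.85 × 194.84) = -119.48 / 246.1016 ≈ -0.485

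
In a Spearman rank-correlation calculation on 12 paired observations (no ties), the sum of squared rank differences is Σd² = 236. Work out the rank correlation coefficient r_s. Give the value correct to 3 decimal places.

ρ = 1 − 6Σd² / [n(n²−1)] = 1 − 6×236 / (12×143)
  = 1 − 1416/1716 = 1 − 0.8252 ≈ 0.175

0.175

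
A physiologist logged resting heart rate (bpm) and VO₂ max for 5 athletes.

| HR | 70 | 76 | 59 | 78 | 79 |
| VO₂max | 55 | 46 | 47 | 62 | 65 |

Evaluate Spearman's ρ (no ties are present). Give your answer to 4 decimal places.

Rank HR: 2, 3, 1, 4, 5
Rank VO₂max: 3, 1, 2, 4, 5
d = rank(HR) − rank(VO₂max): -1, 2, -1, 0, 0; Σd² = 6
ρ = 1 − 6Σd² / [n(n²−1)] = 1 − 6×6 / (5×24) = 1 − 36/120 ≈ 0.7000

0.7000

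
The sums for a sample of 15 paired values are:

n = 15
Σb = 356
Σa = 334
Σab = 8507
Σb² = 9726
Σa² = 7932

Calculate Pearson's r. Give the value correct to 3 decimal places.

r = (nΣab − ΣaΣb) / √[(nΣa² − (Σa)²)(nΣb² − (Σb)²)]
Numerator: 15×8507 − 334×356 = 8701
Denominator: √[(118980 − 111556)(145890 − 126736)] = √[7424 × 19154] = 11924.7346
r = 8701 / 11924.7346 ≈ 0.730

0.730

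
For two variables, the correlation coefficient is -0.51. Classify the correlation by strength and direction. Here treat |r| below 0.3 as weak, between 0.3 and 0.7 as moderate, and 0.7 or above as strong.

r = -0.51 < 0 so the relationship is negative.
|r| = 0.51, which falls in the moderate range.

moderate negative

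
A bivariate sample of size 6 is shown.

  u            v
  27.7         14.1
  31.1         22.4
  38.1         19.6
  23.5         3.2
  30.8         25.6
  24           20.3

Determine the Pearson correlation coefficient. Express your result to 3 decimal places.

0.522

n = 6, Σu = 175.2, Σv = 105.2, Σu² = 5263, Σv² = 2162.42, Σuv = 3184.85
nΣuv − ΣuΣv = 19109.1 − 18431.04 = 678.06
nΣu² − (Σu)² = 31578 − 30695.04 = 882.96; nΣv² − (Σv)² = 12974.52 − 11067.04 = 1907.48
r = 678.06 / √(882.96 × 1907.48) = 678.06 / 1297.7783 ≈ 0.522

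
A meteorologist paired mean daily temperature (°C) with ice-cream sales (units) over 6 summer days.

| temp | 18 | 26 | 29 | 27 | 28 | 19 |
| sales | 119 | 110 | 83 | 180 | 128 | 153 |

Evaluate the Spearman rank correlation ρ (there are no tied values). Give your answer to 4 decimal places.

Rank temp: 1, 3, 6, 4, 5, 2
Rank sales: 3, 2, 1, 6, 4, 5
d = rank(temp) − rank(sales): -2, 1, 5, -2, 1, -3; Σd² = 44
ρ = 1 − 6Σd² / [n(n²−1)] = 1 − 6×44 / (6×35) = 1 − 264/210 ≈ -0.2571

-0.2571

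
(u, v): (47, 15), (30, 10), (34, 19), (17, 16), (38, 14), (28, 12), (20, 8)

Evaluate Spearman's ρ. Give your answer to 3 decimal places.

Rank u: 7, 4, 5, 1, 6, 3, 2
Rank v: 5, 2, 7, 6, 4, 3, 1
d = rank(u) − rank(v): 2, 2, -2, -5, 2, 0, 1; Σd² = 42
ρ = 1 − 6Σd² / [n(n²−1)] = 1 − 6×42 / (7×48) = 1 − 252/336 ≈ 0.250

0.250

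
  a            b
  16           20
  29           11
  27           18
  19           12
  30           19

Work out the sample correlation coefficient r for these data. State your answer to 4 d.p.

n = 5, Σa = 121, Σb = 80, Σa² = 3087, Σb² = 1350, Σab = 1923
nΣab − ΣaΣb = 9615 − 9680 = -65
nΣa² − (Σa)² = 15435 − 14641 = 794; nΣb² − (Σb)² = 6750 − 6400 = 350
r = -65 / √(794 × 350) = -65 / 527.1622 ≈ -0.1233

-0.1233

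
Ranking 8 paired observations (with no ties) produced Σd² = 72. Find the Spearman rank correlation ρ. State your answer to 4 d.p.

ρ = 1 − 6Σd² / [n(n²−1)] = 1 − 6×72 / (8×63)
  = 1 − 432/504 = 1 − 0.85714 ≈ 0.1429

0.1429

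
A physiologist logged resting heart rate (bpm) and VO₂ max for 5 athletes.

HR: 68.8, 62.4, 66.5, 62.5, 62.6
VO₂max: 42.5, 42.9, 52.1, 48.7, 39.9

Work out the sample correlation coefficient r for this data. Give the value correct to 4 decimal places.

0.1712

n = 5, Σx = 322.8, Σy = 226.1, Σx² = 20874.46, Σy² = 10324.77, Σxy = 14607.1
nΣxy − ΣxΣy = 73035.5 − 72985.08 = 50.42
nΣx² − (Σx)² = 104372.3 − 104199.84 = 172.46; nΣy² − (Σy)² = 51623.85 − 51121.21 = 502.64
r = 50.42 / √(172.46 × 502.64) = 50.42 / 294.4237 ≈ 0.1712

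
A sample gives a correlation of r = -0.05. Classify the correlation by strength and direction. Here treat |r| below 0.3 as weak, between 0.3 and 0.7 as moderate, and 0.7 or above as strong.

r = -0.05 < 0 so the relationship is negative.
|r| = 0.05, which falls in the weak range.

weak negative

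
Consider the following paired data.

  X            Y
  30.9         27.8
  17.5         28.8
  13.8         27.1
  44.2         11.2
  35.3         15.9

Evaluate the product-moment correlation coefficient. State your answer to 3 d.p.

n = 5, ΣX = 141.7, ΣY = 110.8, ΣX² = 4651.23, ΣY² = 2714.94, ΣXY = 2793.31
nΣXY − ΣXΣY = 13966.55 − 15700.36 = -1733.81
nΣX² − (ΣX)² = 23256.15 − 20078.89 = 3177.26; nΣY² − (ΣY)² = 13574.7 − 12276.64 = 1298.06
r = -1733.81 / √(3177.26 × 1298.06) = -1733.81 / 2030.8309 ≈ -0.854

-0.854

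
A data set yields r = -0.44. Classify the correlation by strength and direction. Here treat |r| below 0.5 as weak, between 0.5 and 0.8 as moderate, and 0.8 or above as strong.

r = -0.44 < 0 so the relationship is negative.
|r| = 0.44, which falls in the weak range.

weak negative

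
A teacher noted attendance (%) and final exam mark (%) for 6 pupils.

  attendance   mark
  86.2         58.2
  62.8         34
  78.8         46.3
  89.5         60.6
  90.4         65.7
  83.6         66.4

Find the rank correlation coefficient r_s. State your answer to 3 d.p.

0.657

Rank attendance: 4, 1, 2, 5, 6, 3
Rank mark: 3, 1, 2, 4, 5, 6
d = rank(attendance) − rank(mark): 1, 0, 0, 1, 1, -3; Σd² = 12
ρ = 1 − 6Σd² / [n(n²−1)] = 1 − 6×12 / (6×35) = 1 − 72/210 ≈ 0.657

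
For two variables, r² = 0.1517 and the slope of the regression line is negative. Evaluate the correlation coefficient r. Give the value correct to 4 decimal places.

|r| = √0.1517 = 0.3895
The association is negative, so r = −0.3895.

-0.3895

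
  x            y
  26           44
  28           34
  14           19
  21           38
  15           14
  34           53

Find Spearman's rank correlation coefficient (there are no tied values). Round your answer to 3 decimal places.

0.771

Rank x: 4, 5, 1, 3, 2, 6
Rank y: 5, 3, 2, 4, 1, 6
d = rank(x) − rank(y): -1, 2, -1, -1, 1, 0; Σd² = 8
ρ = 1 − 6Σd² / [n(n²−1)] = 1 − 6×8 / (6×35) = 1 − 48/210 ≈ 0.771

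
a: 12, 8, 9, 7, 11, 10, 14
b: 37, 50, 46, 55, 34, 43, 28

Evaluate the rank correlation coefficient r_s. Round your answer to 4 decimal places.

-0.9643

Rank a: 6, 2, 3, 1, 5, 4, 7
Rank b: 3, 6, 5, 7, 2, 4, 1
d = rank(a) − rank(b): 3, -4, -2, -6, 3, 0, 6; Σd² = 110
ρ = 1 − 6Σd² / [n(n²−1)] = 1 − 6×110 / (7×48) = 1 − 660/336 ≈ -0.9643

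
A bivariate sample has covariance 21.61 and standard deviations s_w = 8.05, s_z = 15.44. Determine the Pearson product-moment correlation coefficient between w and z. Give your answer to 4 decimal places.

r = Cov(w,z) / (s_w · s_z) = 21.61 / (8.05 × 15.44)
  = 21.61 / 124.2920 ≈ 0.1739

0.1739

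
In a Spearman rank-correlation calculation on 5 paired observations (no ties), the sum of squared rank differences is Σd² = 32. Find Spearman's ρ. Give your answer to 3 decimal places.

-0.600

ρ = 1 − 6Σd² / [n(n²−1)] = 1 − 6×32 / (5×24)
  = 1 − 192/120 = 1 − 1.6000 ≈ -0.600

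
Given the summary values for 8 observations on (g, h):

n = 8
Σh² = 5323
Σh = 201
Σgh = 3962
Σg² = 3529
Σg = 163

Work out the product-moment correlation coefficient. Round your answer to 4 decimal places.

r = (nΣgh − ΣgΣh) / √[(nΣg² − (Σg)²)(nΣh² − (Σh)²)]
Numerator: 8×3962 − 163×201 = -1067
Denominator: √[(28232 − 26569)(42584 − 40401)] = √[1663 × 2183] = 1905.3422
r = -1067 / 1905.3422 ≈ -0.5600

-0.5600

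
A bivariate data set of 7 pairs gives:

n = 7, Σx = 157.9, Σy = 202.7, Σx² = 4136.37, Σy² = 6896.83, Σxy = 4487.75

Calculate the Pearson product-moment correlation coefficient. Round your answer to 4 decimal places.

r = (nΣxy − ΣxΣy) / √[(nΣx² − (Σx)²)(nΣy² − (Σy)²)]
Numerator: 7×4487.75 − 157.9×202.7 = -592.08
Denominator: √[(28954.59 − 24932.41)(48277.81 − 41087.29)] = √[4022.18 × 7190.52] = 5377.8774
r = -592.08 / 5377.8774 ≈ -0.1101

-0.1101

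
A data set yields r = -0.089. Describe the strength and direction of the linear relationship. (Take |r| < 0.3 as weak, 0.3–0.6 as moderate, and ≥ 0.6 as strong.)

r = -0.089 < 0 so the relationship is negative.
|r| = 0.089, which falls in the weak range.

weak negative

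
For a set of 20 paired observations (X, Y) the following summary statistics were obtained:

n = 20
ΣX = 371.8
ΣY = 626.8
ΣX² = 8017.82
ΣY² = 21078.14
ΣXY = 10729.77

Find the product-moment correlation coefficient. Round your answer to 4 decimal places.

r = (nΣXY − ΣXΣY) / √[(nΣX² − (ΣX)²)(nΣY² − (ΣY)²)]
Numerator: 20×10729.77 − 371.8×626.8 = -18448.84
Denominator: √[(160356.4 − 138235.24)(421562.8 − 392878.24)] = √[22121.16 × 28684.56] = 25189.9929
r = -18448.84 / 25189.9929 ≈ -0.7324

-0.7324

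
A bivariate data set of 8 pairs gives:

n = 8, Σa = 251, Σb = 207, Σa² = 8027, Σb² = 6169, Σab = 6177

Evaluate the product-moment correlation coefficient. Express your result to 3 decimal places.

r = (nΣab − ΣaΣb) / √[(nΣa² − (Σa)²)(nΣb² − (Σb)²)]
Numerator: 8×6177 − 251×207 = -2541
Denominator: √[(64216 − 63001)(49352 − 42849)] = √[1215 × 6503] = 2810.8975
r = -2541 / 2810.8975 ≈ -0.904

-0.904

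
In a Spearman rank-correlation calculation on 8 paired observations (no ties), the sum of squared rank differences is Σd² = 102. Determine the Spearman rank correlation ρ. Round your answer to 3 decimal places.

-0.214

ρ = 1 − 6Σd² / [n(n²−1)] = 1 − 6×102 / (8×63)
  = 1 − 612/504 = 1 − 1.2143 ≈ -0.214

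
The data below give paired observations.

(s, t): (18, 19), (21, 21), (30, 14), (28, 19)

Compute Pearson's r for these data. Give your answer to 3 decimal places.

n = 4, Σs = 97, Σt = 73, Σs² = 2449, Σt² = 1359, Σst = 1735
nΣst − ΣsΣt = 6940 − 7081 = -141
nΣs² − (Σs)² = 9796 − 9409 = 387; nΣt² − (Σt)² = 5436 − 5329 = 107
r = -141 / √(387 × 107) = -141 / 203.4920 ≈ -0.693

-0.693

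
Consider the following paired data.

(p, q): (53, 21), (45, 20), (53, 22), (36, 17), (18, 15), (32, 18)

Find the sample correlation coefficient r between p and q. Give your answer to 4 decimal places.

0.9663

n = 6, Σp = 237, Σq = 113, Σp² = 10287, Σq² = 2163, Σpq = 4637
nΣpq − ΣpΣq = 27822 − 26781 = 1041
nΣp² − (Σp)² = 61722 − 56169 = 5553; nΣq² − (Σq)² = 12978 − 12769 = 209
r = 1041 / √(5553 × 209) = 1041 / 1077.3008 ≈ 0.9663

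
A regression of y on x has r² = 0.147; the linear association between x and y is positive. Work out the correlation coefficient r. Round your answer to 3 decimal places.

|r| = √0.147 = 0.383
The association is positive, so r = 0.383.

0.383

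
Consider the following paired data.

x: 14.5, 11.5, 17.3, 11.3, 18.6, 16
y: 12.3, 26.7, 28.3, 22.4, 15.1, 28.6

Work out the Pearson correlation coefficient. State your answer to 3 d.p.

n = 6, Σx = 89.2, Σy = 133.4, Σx² = 1371.44, Σy² = 3212.8, Σxy = 1966.57
nΣxy − ΣxΣy = 11799.42 − 11899.28 = -99.86
nΣx² − (Σx)² = 8228.64 − 7956.64 = 272; nΣy² − (Σy)² = 19276.8 − 17795.56 = 1481.24
r = -99.86 / √(272 × 1481.24) = -99.86 / 634.7419 ≈ -0.157

-0.157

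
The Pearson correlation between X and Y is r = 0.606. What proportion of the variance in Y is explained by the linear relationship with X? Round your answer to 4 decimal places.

r² = (0.606)² = 0.3672

0.3672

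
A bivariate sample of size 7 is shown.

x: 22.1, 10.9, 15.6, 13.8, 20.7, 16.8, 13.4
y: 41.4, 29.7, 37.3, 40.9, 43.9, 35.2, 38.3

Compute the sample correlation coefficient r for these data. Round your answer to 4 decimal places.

0.7189

n = 7, Σx = 113.3, Σy = 266.7, Σx² = 1931.31, Σy² = 10293.29, Σxy = 4398.28
nΣxy − ΣxΣy = 30787.96 − 30217.11 = 570.85
nΣx² − (Σx)² = 13519.17 − 12836.89 = 682.28; nΣy² − (Σy)² = 72053.03 − 71128.89 = 924.14
r = 570.85 / √(682.28 × 924.14) = 570.85 / 794.0543 ≈ 0.7189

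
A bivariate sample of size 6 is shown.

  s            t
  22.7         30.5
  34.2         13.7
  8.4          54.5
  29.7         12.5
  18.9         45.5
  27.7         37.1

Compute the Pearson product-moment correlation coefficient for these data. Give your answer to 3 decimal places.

-0.897

n = 6, Σs = 141.6, Σt = 193.8, Σs² = 3762.08, Σt² = 7691.1, Σst = 3877.56
nΣst − ΣsΣt = 23265.36 − 27442.08 = -4176.72
nΣs² − (Σs)² = 22572.48 − 20050.56 = 2521.92; nΣt² − (Σt)² = 46146.6 − 37558.44 = 8588.16
r = -4176.72 / √(2521.92 × 8588.16) = -4176.72 / 4653.8857 ≈ -0.897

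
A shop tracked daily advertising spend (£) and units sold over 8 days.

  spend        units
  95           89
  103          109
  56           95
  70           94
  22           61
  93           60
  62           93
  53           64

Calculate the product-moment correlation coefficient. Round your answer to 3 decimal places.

n = 8, Σx = 554, Σy = 665, Σx² = 43456, Σy² = 57729, Σxy = 47662
nΣxy − ΣxΣy = 381296 − 368410 = 12886
nΣx² − (Σx)² = 347648 − 306916 = 40732; nΣy² − (Σy)² = 461832 − 442225 = 19607
r = 12886 / √(40732 × 19607) = 12886 / 28260.0836 ≈ 0.456

0.456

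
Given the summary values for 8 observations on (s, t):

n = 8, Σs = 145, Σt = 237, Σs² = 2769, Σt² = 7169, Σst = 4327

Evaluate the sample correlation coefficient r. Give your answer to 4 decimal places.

r = (nΣst − ΣsΣt) / √[(nΣs² − (Σs)²)(nΣt² − (Σt)²)]
Numerator: 8×4327 − 145×237 = 251
Denominator: √[(22152 − 21025)(57352 − 56169)] = √[1127 × 1183] = 1154.6606
r = 251 / 1154.6606 ≈ 0.2174

0.2174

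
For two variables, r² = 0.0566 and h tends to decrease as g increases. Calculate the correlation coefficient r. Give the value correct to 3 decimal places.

-0.238

|r| = √0.0566 = 0.238
The association is negative, so r = −0.238.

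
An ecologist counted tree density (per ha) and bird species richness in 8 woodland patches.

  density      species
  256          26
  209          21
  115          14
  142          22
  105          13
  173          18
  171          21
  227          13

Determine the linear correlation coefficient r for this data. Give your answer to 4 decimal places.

0.5202

n = 8, Σx = 1398, Σy = 148, Σx² = 264330, Σy² = 2900, Σxy = 26800
nΣxy − ΣxΣy = 214400 − 206904 = 7496
nΣx² − (Σx)² = 2114640 − 1954404 = 160236; nΣy² − (Σy)² = 23200 − 21904 = 1296
r = 7496 / √(160236 × 1296) = 7496 / 14410.6161 ≈ 0.5202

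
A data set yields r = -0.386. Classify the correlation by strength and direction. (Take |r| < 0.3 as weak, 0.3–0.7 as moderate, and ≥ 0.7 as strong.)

moderate negative

r = -0.386 < 0 so the relationship is negative.
|r| = 0.386, which falls in the moderate range.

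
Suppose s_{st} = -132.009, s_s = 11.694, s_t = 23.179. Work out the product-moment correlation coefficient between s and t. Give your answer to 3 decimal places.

-0.487

r = Cov(s,t) / (s_s · s_t) = -132.009 / (11.694 × 23.179)
  = -132.009 / 271.0552 ≈ -0.487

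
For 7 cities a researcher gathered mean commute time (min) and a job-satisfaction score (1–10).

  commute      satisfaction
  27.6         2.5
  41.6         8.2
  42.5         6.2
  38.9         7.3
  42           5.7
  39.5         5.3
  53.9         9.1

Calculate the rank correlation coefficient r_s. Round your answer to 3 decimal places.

0.607

Rank commute: 1, 4, 6, 2, 5, 3, 7
Rank satisfaction: 1, 6, 4, 5, 3, 2, 7
d = rank(commute) − rank(satisfaction): 0, -2, 2, -3, 2, 1, 0; Σd² = 22
ρ = 1 − 6Σd² / [n(n²−1)] = 1 − 6×22 / (7×48) = 1 − 132/336 ≈ 0.607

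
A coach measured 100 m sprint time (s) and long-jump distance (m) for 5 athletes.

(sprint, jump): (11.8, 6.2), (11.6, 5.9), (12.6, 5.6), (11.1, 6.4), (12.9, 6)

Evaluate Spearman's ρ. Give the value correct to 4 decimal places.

-0.5000

Rank sprint: 3, 2, 4, 1, 5
Rank jump: 4, 2, 1, 5, 3
d = rank(sprint) − rank(jump): -1, 0, 3, -4, 2; Σd² = 30
ρ = 1 − 6Σd² / [n(n²−1)] = 1 − 6×30 / (5×24) = 1 − 180/120 ≈ -0.5000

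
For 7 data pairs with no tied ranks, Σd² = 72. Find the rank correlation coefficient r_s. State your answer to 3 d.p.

-0.286

ρ = 1 − 6Σd² / [n(n²−1)] = 1 − 6×72 / (7×48)
  = 1 − 432/336 = 1 − 1.2857 ≈ -0.286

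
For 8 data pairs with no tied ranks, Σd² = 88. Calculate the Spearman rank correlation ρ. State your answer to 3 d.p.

-0.048

ρ = 1 − 6Σd² / [n(n²−1)] = 1 − 6×88 / (8×63)
  = 1 − 528/504 = 1 − 1.0476 ≈ -0.048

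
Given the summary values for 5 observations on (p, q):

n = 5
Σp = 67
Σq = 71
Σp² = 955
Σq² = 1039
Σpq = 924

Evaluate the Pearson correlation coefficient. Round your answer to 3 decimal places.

r = (nΣpq − ΣpΣq) / √[(nΣp² − (Σp)²)(nΣq² − (Σq)²)]
Numerator: 5×924 − 67×71 = -137
Denominator: √[(4775 − 4489)(5195 − 5041)] = √[286 × 154] = 209.8666
r = -137 / 209.8666 ≈ -0.653

-0.653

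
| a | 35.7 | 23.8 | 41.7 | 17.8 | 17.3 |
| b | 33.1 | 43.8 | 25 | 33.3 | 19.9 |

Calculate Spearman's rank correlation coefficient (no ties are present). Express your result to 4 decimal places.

0.1000

Rank a: 4, 3, 5, 2, 1
Rank b: 3, 5, 2, 4, 1
d = rank(a) − rank(b): 1, -2, 3, -2, 0; Σd² = 18
ρ = 1 − 6Σd² / [n(n²−1)] = 1 − 6×18 / (5×24) = 1 − 108/120 ≈ 0.1000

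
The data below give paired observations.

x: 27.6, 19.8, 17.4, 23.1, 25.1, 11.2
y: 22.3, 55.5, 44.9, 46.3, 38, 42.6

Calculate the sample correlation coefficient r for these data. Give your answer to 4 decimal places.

-0.5216

n = 6, Σx = 124.2, Σy = 249.6, Σx² = 2745.62, Σy² = 10996, Σxy = 4996.09
nΣxy − ΣxΣy = 29976.54 − 31000.32 = -1023.78
nΣx² − (Σx)² = 16473.72 − 15425.64 = 1048.08; nΣy² − (Σy)² = 65976 − 62300.16 = 3675.84
r = -1023.78 / √(1048.08 × 3675.84) = -1023.78 / 1962.7976 ≈ -0.5216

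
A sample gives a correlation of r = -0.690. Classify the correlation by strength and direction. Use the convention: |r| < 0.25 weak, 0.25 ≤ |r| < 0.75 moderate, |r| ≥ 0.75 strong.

moderate negative

r = -0.690 < 0 so the relationship is negative.
|r| = 0.690, which falls in the moderate range.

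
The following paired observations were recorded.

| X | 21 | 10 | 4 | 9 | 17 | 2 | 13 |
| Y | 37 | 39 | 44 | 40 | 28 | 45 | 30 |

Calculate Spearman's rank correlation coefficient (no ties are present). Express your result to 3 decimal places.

Rank X: 7, 4, 2, 3, 6, 1, 5
Rank Y: 3, 4, 6, 5, 1, 7, 2
d = rank(X) − rank(Y): 4, 0, -4, -2, 5, -6, 3; Σd² = 106
ρ = 1 − 6Σd² / [n(n²−1)] = 1 − 6×106 / (7×48) = 1 − 636/336 ≈ -0.893

-0.893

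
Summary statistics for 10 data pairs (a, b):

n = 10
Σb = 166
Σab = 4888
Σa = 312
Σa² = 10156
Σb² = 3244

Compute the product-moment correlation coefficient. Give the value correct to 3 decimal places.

r = (nΣab − ΣaΣb) / √[(nΣa² − (Σa)²)(nΣb² − (Σb)²)]
Numerator: 10×4888 − 312×166 = -2912
Denominator: √[(101560 − 97344)(32440 − 27556)] = √[4216 × 4884] = 4537.7245
r = -2912 / 4537.7245 ≈ -0.642

-0.642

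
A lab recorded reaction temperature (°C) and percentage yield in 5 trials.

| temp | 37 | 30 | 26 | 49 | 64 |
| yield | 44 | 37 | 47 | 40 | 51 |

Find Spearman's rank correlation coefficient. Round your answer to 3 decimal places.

0.300

Rank temp: 3, 2, 1, 4, 5
Rank yield: 3, 1, 4, 2, 5
d = rank(temp) − rank(yield): 0, 1, -3, 2, 0; Σd² = 14
ρ = 1 − 6Σd² / [n(n²−1)] = 1 − 6×14 / (5×24) = 1 − 84/120 ≈ 0.300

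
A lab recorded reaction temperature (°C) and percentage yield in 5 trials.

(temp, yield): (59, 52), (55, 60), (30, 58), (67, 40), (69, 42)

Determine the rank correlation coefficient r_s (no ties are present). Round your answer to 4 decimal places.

Rank temp: 3, 2, 1, 4, 5
Rank yield: 3, 5, 4, 1, 2
d = rank(temp) − rank(yield): 0, -3, -3, 3, 3; Σd² = 36
ρ = 1 − 6Σd² / [n(n²−1)] = 1 − 6×36 / (5×24) = 1 − 216/120 ≈ -0.8000

-0.8000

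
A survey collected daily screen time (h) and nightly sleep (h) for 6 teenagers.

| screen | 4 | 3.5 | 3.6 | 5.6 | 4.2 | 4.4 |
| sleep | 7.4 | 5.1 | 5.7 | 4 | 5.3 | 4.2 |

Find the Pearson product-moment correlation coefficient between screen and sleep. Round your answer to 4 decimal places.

-0.5494

n = 6, Σx = 25.3, Σy = 31.7, Σx² = 109.57, Σy² = 174.99, Σxy = 131.11
nΣxy − ΣxΣy = 786.66 − 802.01 = -15.35
nΣx² − (Σx)² = 657.42 − 640.09 = 17.33; nΣy² − (Σy)² = 1049.94 − 1004.89 = 45.05
r = -15.35 / √(17.33 × 45.05) = -15.35 / 27.9413 ≈ -0.5494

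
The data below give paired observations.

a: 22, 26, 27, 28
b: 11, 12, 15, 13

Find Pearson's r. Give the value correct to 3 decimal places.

n = 4, Σa = 103, Σb = 51, Σa² = 2673, Σb² = 659, Σab = 1323
nΣab − ΣaΣb = 5292 − 5253 = 39
nΣa² − (Σa)² = 10692 − 10609 = 83; nΣb² − (Σb)² = 2636 − 2601 = 35
r = 39 / √(83 × 35) = 39 / 53.8981 ≈ 0.724

0.724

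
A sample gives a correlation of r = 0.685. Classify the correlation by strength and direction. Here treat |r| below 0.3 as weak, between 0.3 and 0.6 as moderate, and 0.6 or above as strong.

strong positive

r = 0.685 > 0 so the relationship is positive.
|r| = 0.685, which falls in the strong range.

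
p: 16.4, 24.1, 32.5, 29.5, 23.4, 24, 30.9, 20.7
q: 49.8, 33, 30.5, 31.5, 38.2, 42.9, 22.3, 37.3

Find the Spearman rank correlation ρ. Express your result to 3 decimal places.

Rank p: 1, 5, 8, 6, 3, 4, 7, 2
Rank q: 8, 4, 2, 3, 6, 7, 1, 5
d = rank(p) − rank(q): -7, 1, 6, 3, -3, -3, 6, -3; Σd² = 158
ρ = 1 − 6Σd² / [n(n²−1)] = 1 − 6×158 / (8×63) = 1 − 948/504 ≈ -0.881

-0.881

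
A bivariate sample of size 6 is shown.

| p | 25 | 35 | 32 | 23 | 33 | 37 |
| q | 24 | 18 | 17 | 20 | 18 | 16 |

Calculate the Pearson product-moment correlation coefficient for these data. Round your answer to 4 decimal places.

-0.8018

n = 6, Σp = 185, Σq = 113, Σp² = 5861, Σq² = 2169, Σpq = 3420
nΣpq − ΣpΣq = 20520 − 20905 = -385
nΣp² − (Σp)² = 35166 − 34225 = 941; nΣq² − (Σq)² = 13014 − 12769 = 245
r = -385 / √(941 × 245) = -385 / 480.1510 ≈ -0.8018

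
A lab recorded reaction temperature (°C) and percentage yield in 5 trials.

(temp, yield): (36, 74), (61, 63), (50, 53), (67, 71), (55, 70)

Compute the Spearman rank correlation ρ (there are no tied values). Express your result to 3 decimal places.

Rank temp: 1, 4, 2, 5, 3
Rank yield: 5, 2, 1, 4, 3
d = rank(temp) − rank(yield): -4, 2, 1, 1, 0; Σd² = 22
ρ = 1 − 6Σd² / [n(n²−1)] = 1 − 6×22 / (5×24) = 1 − 132/120 ≈ -0.100

-0.100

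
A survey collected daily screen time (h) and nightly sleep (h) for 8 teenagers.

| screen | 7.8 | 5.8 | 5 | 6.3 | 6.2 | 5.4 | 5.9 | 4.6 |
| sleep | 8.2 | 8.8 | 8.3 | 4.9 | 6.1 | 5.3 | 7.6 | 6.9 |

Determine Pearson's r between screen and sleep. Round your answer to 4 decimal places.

0.0810

n = 8, Σx = 47, Σy = 56.1, Σx² = 282.74, Σy² = 408.25, Σxy = 330.39
nΣxy − ΣxΣy = 2643.12 − 2636.7 = 6.42
nΣx² − (Σx)² = 2261.92 − 2209 = 52.92; nΣy² − (Σy)² = 3266 − 3147.21 = 118.79
r = 6.42 / √(52.92 × 118.79) = 6.42 / 79.2866 ≈ 0.0810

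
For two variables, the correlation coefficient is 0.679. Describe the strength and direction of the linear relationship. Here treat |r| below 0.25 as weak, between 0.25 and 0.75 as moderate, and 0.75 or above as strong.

r = 0.679 > 0 so the relationship is positive.
|r| = 0.679, which falls in the moderate range.

moderate positive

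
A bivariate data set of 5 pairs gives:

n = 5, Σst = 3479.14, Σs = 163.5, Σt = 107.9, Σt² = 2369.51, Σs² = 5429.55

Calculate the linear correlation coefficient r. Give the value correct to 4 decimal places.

-0.8424

r = (nΣst − ΣsΣt) / √[(nΣs² − (Σs)²)(nΣt² − (Σt)²)]
Numerator: 5×3479.14 − 163.5×107.9 = -245.95
Denominator: √[(27147.75 − 26732.25)(11847.55 − 11642.41)] = √[415.5 × 205.14] = 291.9515
r = -245.95 / 291.9515 ≈ -0.8424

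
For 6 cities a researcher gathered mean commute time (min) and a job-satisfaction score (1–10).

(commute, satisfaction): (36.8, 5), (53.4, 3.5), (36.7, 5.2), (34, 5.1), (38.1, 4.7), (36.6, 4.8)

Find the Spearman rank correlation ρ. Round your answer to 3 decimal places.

Rank commute: 4, 6, 3, 1, 5, 2
Rank satisfaction: 4, 1, 6, 5, 2, 3
d = rank(commute) − rank(satisfaction): 0, 5, -3, -4, 3, -1; Σd² = 60
ρ = 1 − 6Σd² / [n(n²−1)] = 1 − 6×60 / (6×35) = 1 − 360/210 ≈ -0.714

-0.714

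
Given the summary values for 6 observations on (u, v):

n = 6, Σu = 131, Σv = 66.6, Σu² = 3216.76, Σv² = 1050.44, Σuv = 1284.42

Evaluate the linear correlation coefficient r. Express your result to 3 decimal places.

-0.509

r = (nΣuv − ΣuΣv) / √[(nΣu² − (Σu)²)(nΣv² − (Σv)²)]
Numerator: 6×1284.42 − 131×66.6 = -1018.08
Denominator: √[(19300.56 − 17161)(6302.64 − 4435.56)] = √[2139.56 × 1867.08] = 1998.6820
r = -1018.08 / 1998.6820 ≈ -0.509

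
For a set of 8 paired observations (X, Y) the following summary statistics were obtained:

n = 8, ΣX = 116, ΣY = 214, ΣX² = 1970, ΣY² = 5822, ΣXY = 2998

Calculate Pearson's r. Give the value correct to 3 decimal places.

-0.627

r = (nΣXY − ΣXΣY) / √[(nΣX² − (ΣX)²)(nΣY² − (ΣY)²)]
Numerator: 8×2998 − 116×214 = -840
Denominator: √[(15760 − 13456)(46576 − 45796)] = √[2304 × 780] = 1340.5670
r = -840 / 1340.5670 ≈ -0.627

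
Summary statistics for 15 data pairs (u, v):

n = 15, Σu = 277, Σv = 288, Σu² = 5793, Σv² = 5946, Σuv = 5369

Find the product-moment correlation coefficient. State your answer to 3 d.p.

0.095

r = (nΣuv − ΣuΣv) / √[(nΣu² − (Σu)²)(nΣv² − (Σv)²)]
Numerator: 15×5369 − 277×288 = 759
Denominator: √[(86895 − 76729)(89190 − 82944)] = √[10166 × 6246] = 7968.4902
r = 759 / 7968.4902 ≈ 0.095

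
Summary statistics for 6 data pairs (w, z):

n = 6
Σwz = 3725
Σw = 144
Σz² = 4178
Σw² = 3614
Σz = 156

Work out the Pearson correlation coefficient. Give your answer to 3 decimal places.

r = (nΣwz − ΣwΣz) / √[(nΣw² − (Σw)²)(nΣz² − (Σz)²)]
Numerator: 6×3725 − 144×156 = -114
Denominator: √[(21684 − 20736)(25068 − 24336)] = √[948 × 732] = 833.0282
r = -114 / 833.0282 ≈ -0.137

-0.137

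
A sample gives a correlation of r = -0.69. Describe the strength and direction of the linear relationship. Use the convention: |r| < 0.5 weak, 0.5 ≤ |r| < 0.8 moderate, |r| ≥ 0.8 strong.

moderate negative

r = -0.69 < 0 so the relationship is negative.
|r| = 0.69, which falls in the moderate range.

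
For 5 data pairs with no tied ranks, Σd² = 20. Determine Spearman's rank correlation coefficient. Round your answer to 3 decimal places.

ρ = 1 − 6Σd² / [n(n²−1)] = 1 − 6×20 / (5×24)
  = 1 − 120/120 = 1 − 1.0000 ≈ 0.000

0.000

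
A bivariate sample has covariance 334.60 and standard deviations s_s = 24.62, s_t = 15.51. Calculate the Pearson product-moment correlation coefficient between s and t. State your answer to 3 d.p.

r = Cov(s,t) / (s_s · s_t) = 334.60 / (24.62 × 15.51)
  = 334.60 / 381.8562 ≈ 0.876

0.876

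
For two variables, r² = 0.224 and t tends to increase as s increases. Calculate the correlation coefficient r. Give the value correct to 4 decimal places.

0.4733

|r| = √0.224 = 0.4733
The association is positive, so r = 0.4733.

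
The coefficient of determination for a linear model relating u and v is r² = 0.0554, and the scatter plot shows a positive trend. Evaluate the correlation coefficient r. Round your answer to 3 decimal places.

|r| = √0.0554 = 0.235
The association is positive, so r = 0.235.

0.235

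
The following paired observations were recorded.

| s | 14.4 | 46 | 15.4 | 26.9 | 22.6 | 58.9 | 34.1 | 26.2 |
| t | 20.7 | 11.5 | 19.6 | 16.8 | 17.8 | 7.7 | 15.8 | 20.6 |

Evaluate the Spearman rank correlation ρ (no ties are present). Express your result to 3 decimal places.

Rank s: 1, 7, 2, 5, 3, 8, 6, 4
Rank t: 8, 2, 6, 4, 5, 1, 3, 7
d = rank(s) − rank(t): -7, 5, -4, 1, -2, 7, 3, -3; Σd² = 162
ρ = 1 − 6Σd² / [n(n²−1)] = 1 − 6×162 / (8×63) = 1 − 972/504 ≈ -0.929

-0.929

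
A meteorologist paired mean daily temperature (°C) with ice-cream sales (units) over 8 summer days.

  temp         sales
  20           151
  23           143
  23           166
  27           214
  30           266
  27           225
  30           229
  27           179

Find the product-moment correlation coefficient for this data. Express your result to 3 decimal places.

n = 8, Σx = 207, Σy = 1573, Σx² = 5445, Σy² = 322465, Σxy = 41663
nΣxy − ΣxΣy = 333304 − 325611 = 7693
nΣx² − (Σx)² = 43560 − 42849 = 711; nΣy² − (Σy)² = 2579720 − 2474329 = 105391
r = 7693 / √(711 × 105391) = 7693 / 8656.3850 ≈ 0.889

0.889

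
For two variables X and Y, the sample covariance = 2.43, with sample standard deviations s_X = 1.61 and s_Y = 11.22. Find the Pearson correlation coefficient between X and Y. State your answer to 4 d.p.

0.1345

r = Cov(X,Y) / (s_X · s_Y) = 2.43 / (1.61 × 11.22)
  = 2.43 / 18.0642 ≈ 0.1345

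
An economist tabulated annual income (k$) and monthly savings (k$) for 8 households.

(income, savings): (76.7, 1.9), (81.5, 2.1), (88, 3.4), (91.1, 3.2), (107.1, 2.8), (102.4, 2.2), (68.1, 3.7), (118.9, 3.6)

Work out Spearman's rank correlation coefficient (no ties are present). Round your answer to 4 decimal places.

Rank income: 2, 3, 4, 5, 7, 6, 1, 8
Rank savings: 1, 2, 6, 5, 4, 3, 8, 7
d = rank(income) − rank(savings): 1, 1, -2, 0, 3, 3, -7, 1; Σd² = 74
ρ = 1 − 6Σd² / [n(n²−1)] = 1 − 6×74 / (8×63) = 1 − 444/504 ≈ 0.1190

0.1190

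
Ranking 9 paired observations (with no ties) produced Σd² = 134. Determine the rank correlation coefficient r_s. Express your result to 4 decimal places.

-0.1167

ρ = 1 − 6Σd² / [n(n²−1)] = 1 − 6×134 / (9×80)
  = 1 − 804/720 = 1 − 1.11667 ≈ -0.1167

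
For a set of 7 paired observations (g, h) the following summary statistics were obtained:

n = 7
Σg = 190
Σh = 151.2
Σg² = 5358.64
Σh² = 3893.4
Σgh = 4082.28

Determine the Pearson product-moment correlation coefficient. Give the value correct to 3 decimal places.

r = (nΣgh − ΣgΣh) / √[(nΣg² − (Σg)²)(nΣh² − (Σh)²)]
Numerator: 7×4082.28 − 190×151.2 = -152.04
Denominator: √[(37510.48 − 36100)(27253.8 − 22861.44)] = √[1410.48 × 4392.36] = 2489.0432
r = -152.04 / 2489.0432 ≈ -0.061

-0.061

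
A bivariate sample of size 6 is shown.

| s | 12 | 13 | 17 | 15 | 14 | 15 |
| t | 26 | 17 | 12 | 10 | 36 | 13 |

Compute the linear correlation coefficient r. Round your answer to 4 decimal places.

n = 6, Σs = 86, Σt = 114, Σs² = 1248, Σt² = 2674, Σst = 1586
nΣst − ΣsΣt = 9516 − 9804 = -288
nΣs² − (Σs)² = 7488 − 7396 = 92; nΣt² − (Σt)² = 16044 − 12996 = 3048
r = -288 / √(92 × 3048) = -288 / 529.5432 ≈ -0.5439

-0.5439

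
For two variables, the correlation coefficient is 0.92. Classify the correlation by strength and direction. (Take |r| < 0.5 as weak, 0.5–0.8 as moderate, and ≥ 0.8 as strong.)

r = 0.92 > 0 so the relationship is positive.
|r| = 0.92, which falls in the strong range.

strong positive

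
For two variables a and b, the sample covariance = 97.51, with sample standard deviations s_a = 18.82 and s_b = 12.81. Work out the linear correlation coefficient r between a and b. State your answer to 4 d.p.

r = Cov(a,b) / (s_a · s_b) = 97.51 / (18.82 × 12.81)
  = 97.51 / 241.0842 ≈ 0.4045

0.4045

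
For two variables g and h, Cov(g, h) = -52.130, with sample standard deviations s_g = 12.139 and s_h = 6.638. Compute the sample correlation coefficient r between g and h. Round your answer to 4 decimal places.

r = Cov(g,h) / (s_g · s_h) = -52.130 / (12.139 × 6.638)
  = -52.130 / 80.5787 ≈ -0.6469

-0.6469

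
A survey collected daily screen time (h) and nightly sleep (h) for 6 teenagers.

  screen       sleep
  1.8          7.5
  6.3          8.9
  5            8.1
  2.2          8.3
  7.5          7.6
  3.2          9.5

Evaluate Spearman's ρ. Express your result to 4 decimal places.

0.1429

Rank screen: 1, 5, 4, 2, 6, 3
Rank sleep: 1, 5, 3, 4, 2, 6
d = rank(screen) − rank(sleep): 0, 0, 1, -2, 4, -3; Σd² = 30
ρ = 1 − 6Σd² / [n(n²−1)] = 1 − 6×30 / (6×35) = 1 − 180/210 ≈ 0.1429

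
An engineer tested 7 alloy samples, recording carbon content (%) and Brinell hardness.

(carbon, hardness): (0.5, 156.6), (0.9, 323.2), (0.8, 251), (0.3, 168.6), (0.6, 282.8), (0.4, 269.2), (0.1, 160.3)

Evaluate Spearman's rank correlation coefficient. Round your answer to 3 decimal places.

Rank carbon: 4, 7, 6, 2, 5, 3, 1
Rank hardness: 1, 7, 4, 3, 6, 5, 2
d = rank(carbon) − rank(hardness): 3, 0, 2, -1, -1, -2, -1; Σd² = 20
ρ = 1 − 6Σd² / [n(n²−1)] = 1 − 6×20 / (7×48) = 1 − 120/336 ≈ 0.643

0.643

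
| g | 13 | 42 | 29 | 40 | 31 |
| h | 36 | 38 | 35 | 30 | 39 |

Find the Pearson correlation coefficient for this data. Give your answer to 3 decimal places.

n = 5, Σg = 155, Σh = 178, Σg² = 5335, Σh² = 6386, Σgh = 5488
nΣgh − ΣgΣh = 27440 − 27590 = -150
nΣg² − (Σg)² = 26675 − 24025 = 2650; nΣh² − (Σh)² = 31930 − 31684 = 246
r = -150 / √(2650 × 246) = -150 / 807.4032 ≈ -0.186

-0.186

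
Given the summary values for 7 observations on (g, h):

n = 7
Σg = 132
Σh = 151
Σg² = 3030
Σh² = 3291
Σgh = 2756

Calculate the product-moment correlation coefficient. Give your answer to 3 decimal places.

r = (nΣgh − ΣgΣh) / √[(nΣg² − (Σg)²)(nΣh² − (Σh)²)]
Numerator: 7×2756 − 132×151 = -640
Denominator: √[(21210 − 17424)(23037 − 22801)] = √[3786 × 236] = 945.2492
r = -640 / 945.2492 ≈ -0.677

-0.677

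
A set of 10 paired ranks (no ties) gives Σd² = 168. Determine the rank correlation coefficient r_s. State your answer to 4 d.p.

ρ = 1 − 6Σd² / [n(n²−1)] = 1 − 6×168 / (10×99)
  = 1 − 1008/990 = 1 − 1.01818 ≈ -0.0182

-0.0182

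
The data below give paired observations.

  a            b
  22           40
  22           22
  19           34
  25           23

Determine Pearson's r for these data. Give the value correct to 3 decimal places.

-0.514

n = 4, Σa = 88, Σb = 119, Σa² = 1954, Σb² = 3769, Σab = 2585
nΣab − ΣaΣb = 10340 − 10472 = -132
nΣa² − (Σa)² = 7816 − 7744 = 72; nΣb² − (Σb)² = 15076 − 14161 = 915
r = -132 / √(72 × 915) = -132 / 256.6710 ≈ -0.514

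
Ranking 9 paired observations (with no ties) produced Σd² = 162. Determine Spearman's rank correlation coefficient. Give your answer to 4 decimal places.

-0.3500

ρ = 1 − 6Σd² / [n(n²−1)] = 1 − 6×162 / (9×80)
  = 1 − 972/720 = 1 − 1.35000 ≈ -0.3500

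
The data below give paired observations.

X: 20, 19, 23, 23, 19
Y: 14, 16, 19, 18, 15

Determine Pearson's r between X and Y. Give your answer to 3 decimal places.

0.847

n = 5, ΣX = 104, ΣY = 82, ΣX² = 2180, ΣY² = 1362, ΣXY = 1720
nΣXY − ΣXΣY = 8600 − 8528 = 72
nΣX² − (ΣX)² = 10900 − 10816 = 84; nΣY² − (ΣY)² = 6810 − 6724 = 86
r = 72 / √(84 × 86) = 72 / 84.9941 ≈ 0.847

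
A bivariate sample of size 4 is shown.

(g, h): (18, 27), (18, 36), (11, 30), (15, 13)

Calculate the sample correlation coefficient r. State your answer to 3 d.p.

n = 4, Σg = 62, Σh = 106, Σg² = 994, Σh² = 3094, Σgh = 1659
nΣgh − ΣgΣh = 6636 − 6572 = 64
nΣg² − (Σg)² = 3976 − 3844 = 132; nΣh² − (Σh)² = 12376 − 11236 = 1140
r = 64 / √(132 × 1140) = 64 / 387.9175 ≈ 0.165

0.165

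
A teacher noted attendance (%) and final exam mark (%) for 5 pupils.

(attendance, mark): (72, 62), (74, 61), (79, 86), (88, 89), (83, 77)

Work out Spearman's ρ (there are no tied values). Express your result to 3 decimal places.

0.800

Rank attendance: 1, 2, 3, 5, 4
Rank mark: 2, 1, 4, 5, 3
d = rank(attendance) − rank(mark): -1, 1, -1, 0, 1; Σd² = 4
ρ = 1 − 6Σd² / [n(n²−1)] = 1 − 6×4 / (5×24) = 1 − 24/120 ≈ 0.800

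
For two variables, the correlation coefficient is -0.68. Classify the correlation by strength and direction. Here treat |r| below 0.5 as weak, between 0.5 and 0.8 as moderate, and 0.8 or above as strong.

moderate negative

r = -0.68 < 0 so the relationship is negative.
|r| = 0.68, which falls in the moderate range.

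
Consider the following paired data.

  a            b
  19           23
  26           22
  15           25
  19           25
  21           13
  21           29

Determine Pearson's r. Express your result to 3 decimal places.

-0.225

n = 6, Σa = 121, Σb = 137, Σa² = 2505, Σb² = 3273, Σab = 2741
nΣab − ΣaΣb = 16446 − 16577 = -131
nΣa² − (Σa)² = 15030 − 14641 = 389; nΣb² − (Σb)² = 19638 − 18769 = 869
r = -131 / √(389 × 869) = -131 / 581.4129 ≈ -0.225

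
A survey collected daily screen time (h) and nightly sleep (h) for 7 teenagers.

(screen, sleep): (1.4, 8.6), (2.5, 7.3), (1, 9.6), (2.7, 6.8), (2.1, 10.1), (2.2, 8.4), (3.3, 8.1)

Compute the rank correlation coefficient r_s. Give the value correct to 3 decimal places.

-0.786

Rank screen: 2, 5, 1, 6, 3, 4, 7
Rank sleep: 5, 2, 6, 1, 7, 4, 3
d = rank(screen) − rank(sleep): -3, 3, -5, 5, -4, 0, 4; Σd² = 100
ρ = 1 − 6Σd² / [n(n²−1)] = 1 − 6×100 / (7×48) = 1 − 600/336 ≈ -0.786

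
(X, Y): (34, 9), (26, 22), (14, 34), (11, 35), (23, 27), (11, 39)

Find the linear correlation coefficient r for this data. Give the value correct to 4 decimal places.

n = 6, ΣX = 119, ΣY = 166, ΣX² = 2799, ΣY² = 5196, ΣXY = 2789
nΣXY − ΣXΣY = 16734 − 19754 = -3020
nΣX² − (ΣX)² = 16794 − 14161 = 2633; nΣY² − (ΣY)² = 31176 − 27556 = 3620
r = -3020 / √(2633 × 3620) = -3020 / 3087.3063 ≈ -0.9782

-0.9782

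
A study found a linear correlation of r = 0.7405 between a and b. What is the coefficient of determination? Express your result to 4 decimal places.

r² = (0.7405)² = 0.5483

0.5483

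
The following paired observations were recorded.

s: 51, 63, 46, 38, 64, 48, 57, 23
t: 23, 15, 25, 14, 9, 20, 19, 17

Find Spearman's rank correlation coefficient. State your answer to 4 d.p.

-0.2857

Rank s: 5, 7, 3, 2, 8, 4, 6, 1
Rank t: 7, 3, 8, 2, 1, 6, 5, 4
d = rank(s) − rank(t): -2, 4, -5, 0, 7, -2, 1, -3; Σd² = 108
ρ = 1 − 6Σd² / [n(n²−1)] = 1 − 6×108 / (8×63) = 1 − 648/504 ≈ -0.2857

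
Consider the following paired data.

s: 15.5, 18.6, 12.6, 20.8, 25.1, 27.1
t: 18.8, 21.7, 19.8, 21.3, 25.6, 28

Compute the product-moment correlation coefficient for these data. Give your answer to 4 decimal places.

n = 6, Σs = 119.7, Σt = 135.2, Σs² = 2542.03, Σt² = 3109.42, Σst = 2788.9
nΣst − ΣsΣt = 16733.4 − 16183.44 = 549.96
nΣs² − (Σs)² = 15252.18 − 14328.09 = 924.09; nΣt² − (Σt)² = 18656.52 − 18279.04 = 377.48
r = 549.96 / √(924.09 × 377.48) = 549.96 / 590.6145 ≈ 0.9312

0.9312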